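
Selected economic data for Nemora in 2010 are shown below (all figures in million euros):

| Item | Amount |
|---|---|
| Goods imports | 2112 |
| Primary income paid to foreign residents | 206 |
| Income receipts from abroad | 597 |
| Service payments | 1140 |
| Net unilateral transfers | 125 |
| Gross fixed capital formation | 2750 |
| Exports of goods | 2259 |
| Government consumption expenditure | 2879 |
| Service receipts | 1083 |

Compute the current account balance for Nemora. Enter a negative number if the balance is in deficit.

Goods balance = 2259 - 2112 = 147
Services balance = 1083 - 1140 = -57
Trade balance (goods + services) = 147 + (-57) = 90
Net primary income = 597 - 206 = 391
Net secondary income = 125
Current account = 90 + 391 + 125 = 606

606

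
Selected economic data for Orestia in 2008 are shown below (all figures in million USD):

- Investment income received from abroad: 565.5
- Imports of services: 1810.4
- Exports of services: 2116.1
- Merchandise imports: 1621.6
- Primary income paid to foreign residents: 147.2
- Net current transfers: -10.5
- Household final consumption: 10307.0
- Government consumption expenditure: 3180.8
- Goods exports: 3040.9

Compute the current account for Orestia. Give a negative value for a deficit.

2132.8

Goods balance = 3040.9 - 1621.6 = 1419.3
Services balance = 2116.1 - 1810.4 = 305.7
Trade balance (goods + services) = 1419.3 + 305.7 = 1725.0
Net primary income = 565.5 - 147.2 = 418.3
Net secondary income = -10.5
Current account = 1725.0 + 418.3 + (-10.5) = 2132.8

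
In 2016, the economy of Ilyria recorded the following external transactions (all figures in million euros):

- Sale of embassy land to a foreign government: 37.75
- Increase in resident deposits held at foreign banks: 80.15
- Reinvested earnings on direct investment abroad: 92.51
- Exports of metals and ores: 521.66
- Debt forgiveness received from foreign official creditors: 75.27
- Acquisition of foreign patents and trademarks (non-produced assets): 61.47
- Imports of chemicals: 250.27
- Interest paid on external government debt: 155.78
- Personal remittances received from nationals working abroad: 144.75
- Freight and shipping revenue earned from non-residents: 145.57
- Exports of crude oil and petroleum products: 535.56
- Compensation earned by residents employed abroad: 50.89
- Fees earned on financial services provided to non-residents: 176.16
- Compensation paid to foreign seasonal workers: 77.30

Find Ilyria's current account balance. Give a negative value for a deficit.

Goods: 535.56 + 521.66 - 250.27 = 806.95
Services: 145.57 + 176.16 = 321.73
Primary income: 92.51 - 77.30 - 155.78 + 50.89 = -89.68
Secondary income: 144.75
Current account = 806.95 + 321.73 + (-89.68) + 144.75 = 1183.75
(Excluded from the current account — capital account: sale of embassy land to a foreign government 37.75, debt forgiveness received from foreign official creditors 75.27, acquisition of foreign patents and trademarks (non-produced assets) 61.47; financial account: increase in resident deposits held at foreign banks 80.15.)

1183.75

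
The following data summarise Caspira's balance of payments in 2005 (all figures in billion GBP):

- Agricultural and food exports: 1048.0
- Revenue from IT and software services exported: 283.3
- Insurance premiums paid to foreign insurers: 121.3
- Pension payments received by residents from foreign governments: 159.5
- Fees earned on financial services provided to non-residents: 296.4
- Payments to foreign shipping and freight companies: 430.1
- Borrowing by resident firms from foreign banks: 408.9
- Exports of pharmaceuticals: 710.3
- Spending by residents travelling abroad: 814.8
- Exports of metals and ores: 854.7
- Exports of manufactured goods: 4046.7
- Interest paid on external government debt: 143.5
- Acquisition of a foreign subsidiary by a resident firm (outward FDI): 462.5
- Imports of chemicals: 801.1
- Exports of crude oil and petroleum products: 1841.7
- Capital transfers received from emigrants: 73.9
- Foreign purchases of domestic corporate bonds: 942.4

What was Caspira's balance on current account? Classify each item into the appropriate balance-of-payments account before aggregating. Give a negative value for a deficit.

6929.8

Goods: 4046.7 + 854.7 + 1048.0 + 710.3 + 1841.7 - 801.1 = 7700.3
Services: -121.3 + 283.3 - 430.1 - 814.8 + 296.4 = -786.5
Primary income: -143.5
Secondary income: 159.5
Current account = 7700.3 + (-786.5) + (-143.5) + 159.5 = 6929.8
(Excluded from the current account — financial account: borrowing by resident firms from foreign banks 408.9, acquisition of a foreign subsidiary by a resident firm (outward FDI) 462.5, foreign purchases of domestic corporate bonds 942.4; capital account: capital transfers received from emigrants 73.9.)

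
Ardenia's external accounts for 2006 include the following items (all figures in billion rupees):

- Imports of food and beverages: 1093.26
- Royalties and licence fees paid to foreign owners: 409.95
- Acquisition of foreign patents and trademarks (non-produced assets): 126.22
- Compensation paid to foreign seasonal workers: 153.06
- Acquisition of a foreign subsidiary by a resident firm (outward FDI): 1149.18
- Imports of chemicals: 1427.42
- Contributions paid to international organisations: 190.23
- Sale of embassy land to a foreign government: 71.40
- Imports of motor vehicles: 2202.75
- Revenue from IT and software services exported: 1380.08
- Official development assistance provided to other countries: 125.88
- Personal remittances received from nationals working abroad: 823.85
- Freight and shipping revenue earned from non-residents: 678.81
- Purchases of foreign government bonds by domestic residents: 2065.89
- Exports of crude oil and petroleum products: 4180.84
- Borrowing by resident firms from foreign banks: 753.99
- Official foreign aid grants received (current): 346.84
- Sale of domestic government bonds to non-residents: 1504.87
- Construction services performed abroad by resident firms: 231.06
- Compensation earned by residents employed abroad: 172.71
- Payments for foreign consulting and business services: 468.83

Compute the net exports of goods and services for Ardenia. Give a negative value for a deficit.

868.58

Goods: -1427.42 - 1093.26 + 4180.84 - 2202.75 = -542.59
Services: 231.06 - 409.95 + 1380.08 + 678.81 - 468.83 = 1411.17
Trade balance = -542.59 + 1411.17 = 868.58
(Excluded from the trade balance — capital account: acquisition of foreign patents and trademarks (non-produced assets) 126.22, sale of embassy land to a foreign government 71.40; primary income: compensation paid to foreign seasonal workers 153.06, compensation earned by residents employed abroad 172.71; financial account: acquisition of a foreign subsidiary by a resident firm (outward FDI) 1149.18, purchases of foreign government bonds by domestic residents 2065.89, borrowing by resident firms from foreign banks 753.99, sale of domestic government bonds to non-residents 1504.87; secondary income: contributions paid to international organisations 190.23, official development assistance provided to other countries 125.88, personal remittances received from nationals working abroad 823.85, official foreign aid grants received (current) 346.84.)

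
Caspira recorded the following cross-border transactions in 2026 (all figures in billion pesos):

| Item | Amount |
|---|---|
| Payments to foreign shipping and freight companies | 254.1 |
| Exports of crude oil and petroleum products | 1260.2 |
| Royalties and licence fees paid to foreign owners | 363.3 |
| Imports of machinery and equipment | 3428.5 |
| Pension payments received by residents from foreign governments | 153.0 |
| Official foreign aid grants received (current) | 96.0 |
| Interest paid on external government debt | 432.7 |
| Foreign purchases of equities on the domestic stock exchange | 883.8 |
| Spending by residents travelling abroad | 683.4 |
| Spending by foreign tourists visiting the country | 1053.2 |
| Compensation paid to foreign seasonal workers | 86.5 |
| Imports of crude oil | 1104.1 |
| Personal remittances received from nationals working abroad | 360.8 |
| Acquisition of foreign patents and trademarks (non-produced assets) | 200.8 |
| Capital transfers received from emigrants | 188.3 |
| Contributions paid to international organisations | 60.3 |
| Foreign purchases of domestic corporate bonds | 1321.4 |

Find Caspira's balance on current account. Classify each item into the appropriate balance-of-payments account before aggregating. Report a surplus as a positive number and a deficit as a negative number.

Goods: -3428.5 - 1104.1 + 1260.2 = -3272.4
Services: -363.3 - 683.4 + 1053.2 - 254.1 = -247.6
Primary income: -86.5 - 432.7 = -519.2
Secondary income: 360.8 + 96.0 + 153.0 - 60.3 = 549.5
Current account = (-3272.4) + (-247.6) + (-519.2) + 549.5 = -3489.7
(Excluded from the current account — financial account: foreign purchases of equities on the domestic stock exchange 883.8, foreign purchases of domestic corporate bonds 1321.4; capital account: acquisition of foreign patents and trademarks (non-produced assets) 200.8, capital transfers received from emigrants 188.3.)

-3489.7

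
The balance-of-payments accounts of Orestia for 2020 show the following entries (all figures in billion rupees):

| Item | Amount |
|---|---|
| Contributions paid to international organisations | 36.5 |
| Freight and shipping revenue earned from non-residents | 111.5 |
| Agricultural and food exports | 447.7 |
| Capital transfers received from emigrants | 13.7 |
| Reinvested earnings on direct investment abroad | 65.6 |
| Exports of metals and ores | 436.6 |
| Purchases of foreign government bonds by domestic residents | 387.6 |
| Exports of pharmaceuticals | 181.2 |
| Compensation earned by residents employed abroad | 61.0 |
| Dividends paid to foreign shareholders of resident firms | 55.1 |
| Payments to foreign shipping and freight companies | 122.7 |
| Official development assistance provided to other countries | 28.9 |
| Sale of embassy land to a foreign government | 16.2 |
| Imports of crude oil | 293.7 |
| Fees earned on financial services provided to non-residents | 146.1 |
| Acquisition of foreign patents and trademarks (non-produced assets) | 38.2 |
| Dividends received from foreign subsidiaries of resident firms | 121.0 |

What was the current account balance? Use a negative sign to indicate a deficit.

1033.8

Goods: 447.7 + 181.2 + 436.6 - 293.7 = 771.8
Services: -122.7 + 111.5 + 146.1 = 134.9
Primary income: -55.1 + 121.0 + 65.6 + 61.0 = 192.5
Secondary income: -36.5 - 28.9 = -65.4
Current account = 771.8 + 134.9 + 192.5 + (-65.4) = 1033.8
(Excluded from the current account — capital account: capital transfers received from emigrants 13.7, sale of embassy land to a foreign government 16.2, acquisition of foreign patents and trademarks (non-produced assets) 38.2; financial account: purchases of foreign government bonds by domestic residents 387.6.)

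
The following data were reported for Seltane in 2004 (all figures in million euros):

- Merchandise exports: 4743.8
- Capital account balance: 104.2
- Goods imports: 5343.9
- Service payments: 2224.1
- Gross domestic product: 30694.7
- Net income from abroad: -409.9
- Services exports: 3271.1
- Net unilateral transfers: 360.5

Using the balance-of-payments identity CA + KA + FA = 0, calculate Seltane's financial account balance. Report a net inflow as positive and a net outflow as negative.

Goods balance = 4743.8 - 5343.9 = -600.1
Services balance = 3271.1 - 2224.1 = 1047.0
Trade balance (goods + services) = -600.1 + 1047.0 = 446.9
Net primary income = -409.9
Net secondary income = 360.5
Current account = 446.9 + (-409.9) + 360.5 = 397.5
Financial account = -(397.5 + 104.2) = -501.7

-501.7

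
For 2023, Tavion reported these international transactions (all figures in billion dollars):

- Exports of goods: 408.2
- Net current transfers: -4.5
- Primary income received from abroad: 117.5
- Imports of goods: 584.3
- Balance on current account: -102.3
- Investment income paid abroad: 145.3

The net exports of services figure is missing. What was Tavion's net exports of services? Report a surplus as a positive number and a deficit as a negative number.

Current account = goods balance + services balance + net primary income + net secondary income
Sum of the known components = -208.4
Net exports of services = CA - (known components) = -102.3 - (-208.4) = 106.1

106.1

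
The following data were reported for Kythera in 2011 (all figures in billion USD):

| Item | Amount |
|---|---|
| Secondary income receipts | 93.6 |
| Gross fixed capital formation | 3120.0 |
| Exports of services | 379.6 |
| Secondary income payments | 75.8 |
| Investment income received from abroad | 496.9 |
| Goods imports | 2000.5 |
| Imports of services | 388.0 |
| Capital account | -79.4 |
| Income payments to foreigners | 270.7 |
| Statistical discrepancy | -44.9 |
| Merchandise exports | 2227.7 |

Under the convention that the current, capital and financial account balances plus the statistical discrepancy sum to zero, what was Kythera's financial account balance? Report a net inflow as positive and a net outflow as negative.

-338.5

Goods balance = 2227.7 - 2000.5 = 227.2
Services balance = 379.6 - 388.0 = -8.4
Trade balance (goods + services) = 227.2 + (-8.4) = 218.8
Net primary income = 496.9 - 270.7 = 226.2
Net secondary income = 93.6 - 75.8 = 17.8
Current account = 218.8 + 226.2 + 17.8 = 462.8
Financial account = -(462.8 + (-79.4) + (-44.9)) = -338.5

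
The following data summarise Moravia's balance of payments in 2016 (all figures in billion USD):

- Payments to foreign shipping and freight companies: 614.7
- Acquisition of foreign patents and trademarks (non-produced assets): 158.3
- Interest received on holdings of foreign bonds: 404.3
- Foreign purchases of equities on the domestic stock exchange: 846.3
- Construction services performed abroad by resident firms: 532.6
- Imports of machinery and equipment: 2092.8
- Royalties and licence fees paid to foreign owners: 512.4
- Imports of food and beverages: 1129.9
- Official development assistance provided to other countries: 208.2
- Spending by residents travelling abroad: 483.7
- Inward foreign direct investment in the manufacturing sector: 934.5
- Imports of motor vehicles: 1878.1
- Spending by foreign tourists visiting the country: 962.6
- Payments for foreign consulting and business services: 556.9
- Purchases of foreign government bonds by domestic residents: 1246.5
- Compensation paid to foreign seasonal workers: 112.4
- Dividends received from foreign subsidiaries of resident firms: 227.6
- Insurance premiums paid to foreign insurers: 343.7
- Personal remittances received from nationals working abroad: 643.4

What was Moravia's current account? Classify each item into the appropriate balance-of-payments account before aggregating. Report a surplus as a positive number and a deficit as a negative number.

Goods: -1878.1 - 1129.9 - 2092.8 = -5100.8
Services: 962.6 - 483.7 - 512.4 - 343.7 + 532.6 - 614.7 - 556.9 = -1016.2
Primary income: -112.4 + 227.6 + 404.3 = 519.5
Secondary income: -208.2 + 643.4 = 435.2
Current account = (-5100.8) + (-1016.2) + 519.5 + 435.2 = -5162.3
(Excluded from the current account — capital account: acquisition of foreign patents and trademarks (non-produced assets) 158.3; financial account: foreign purchases of equities on the domestic stock exchange 846.3, inward foreign direct investment in the manufacturing sector 934.5, purchases of foreign government bonds by domestic residents 1246.5.)

-5162.3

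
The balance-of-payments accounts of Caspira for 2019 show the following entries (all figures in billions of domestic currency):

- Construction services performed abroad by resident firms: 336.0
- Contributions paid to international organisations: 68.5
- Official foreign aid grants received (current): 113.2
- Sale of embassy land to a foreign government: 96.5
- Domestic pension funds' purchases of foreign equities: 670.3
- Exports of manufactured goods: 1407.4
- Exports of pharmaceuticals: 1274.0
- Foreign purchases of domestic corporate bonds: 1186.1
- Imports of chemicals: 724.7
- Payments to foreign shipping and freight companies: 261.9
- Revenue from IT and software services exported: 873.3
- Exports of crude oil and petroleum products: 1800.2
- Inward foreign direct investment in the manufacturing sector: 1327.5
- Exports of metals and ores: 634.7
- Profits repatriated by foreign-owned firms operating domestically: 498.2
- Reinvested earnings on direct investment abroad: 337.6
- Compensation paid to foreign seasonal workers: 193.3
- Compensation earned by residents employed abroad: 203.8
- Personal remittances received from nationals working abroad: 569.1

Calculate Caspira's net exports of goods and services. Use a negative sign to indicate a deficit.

5339.0

Goods: 634.7 + 1407.4 + 1274.0 - 724.7 + 1800.2 = 4391.6
Services: 336.0 + 873.3 - 261.9 = 947.4
Trade balance = 4391.6 + 947.4 = 5339.0
(Excluded from the trade balance — secondary income: contributions paid to international organisations 68.5, official foreign aid grants received (current) 113.2, personal remittances received from nationals working abroad 569.1; capital account: sale of embassy land to a foreign government 96.5; financial account: domestic pension funds' purchases of foreign equities 670.3, foreign purchases of domestic corporate bonds 1186.1, inward foreign direct investment in the manufacturing sector 1327.5; primary income: profits repatriated by foreign-owned firms operating domestically 498.2, reinvested earnings on direct investment abroad 337.6, compensation paid to foreign seasonal workers 193.3, compensation earned by residents employed abroad 203.8.)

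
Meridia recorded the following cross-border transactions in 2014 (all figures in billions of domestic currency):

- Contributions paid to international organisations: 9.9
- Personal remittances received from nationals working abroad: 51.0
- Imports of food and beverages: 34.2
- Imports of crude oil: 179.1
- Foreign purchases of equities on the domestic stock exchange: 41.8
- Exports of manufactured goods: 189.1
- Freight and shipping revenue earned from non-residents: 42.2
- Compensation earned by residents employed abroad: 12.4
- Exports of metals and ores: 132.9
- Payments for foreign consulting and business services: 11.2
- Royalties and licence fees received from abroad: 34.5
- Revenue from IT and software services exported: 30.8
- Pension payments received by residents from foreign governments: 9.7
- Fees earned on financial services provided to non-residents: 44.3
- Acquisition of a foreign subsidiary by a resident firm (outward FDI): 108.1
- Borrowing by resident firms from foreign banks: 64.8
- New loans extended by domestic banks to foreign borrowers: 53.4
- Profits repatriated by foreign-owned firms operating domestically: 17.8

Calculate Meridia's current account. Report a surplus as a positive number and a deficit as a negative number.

Goods: 132.9 + 189.1 - 179.1 - 34.2 = 108.7
Services: 42.2 + 30.8 - 11.2 + 34.5 + 44.3 = 140.6
Primary income: -17.8 + 12.4 = -5.4
Secondary income: 9.7 - 9.9 + 51.0 = 50.8
Current account = 108.7 + 140.6 + (-5.4) + 50.8 = 294.7
(Excluded from the current account — financial account: foreign purchases of equities on the domestic stock exchange 41.8, acquisition of a foreign subsidiary by a resident firm (outward FDI) 108.1, borrowing by resident firms from foreign banks 64.8, new loans extended by domestic banks to foreign borrowers 53.4.)

294.7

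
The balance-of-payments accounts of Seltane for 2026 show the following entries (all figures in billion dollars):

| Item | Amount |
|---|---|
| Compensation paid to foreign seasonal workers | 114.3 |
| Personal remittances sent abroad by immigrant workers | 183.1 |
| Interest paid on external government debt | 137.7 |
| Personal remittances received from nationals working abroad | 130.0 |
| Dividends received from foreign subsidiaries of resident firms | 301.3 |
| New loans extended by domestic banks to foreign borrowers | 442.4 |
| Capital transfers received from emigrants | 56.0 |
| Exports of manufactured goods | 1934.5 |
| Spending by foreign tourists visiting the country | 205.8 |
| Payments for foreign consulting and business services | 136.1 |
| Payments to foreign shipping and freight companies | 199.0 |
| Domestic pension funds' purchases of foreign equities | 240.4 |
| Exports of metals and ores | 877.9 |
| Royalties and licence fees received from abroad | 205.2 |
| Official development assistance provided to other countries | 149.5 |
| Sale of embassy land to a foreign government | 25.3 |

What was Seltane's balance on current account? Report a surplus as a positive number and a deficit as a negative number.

Goods: 1934.5 + 877.9 = 2812.4
Services: 205.8 - 136.1 + 205.2 - 199.0 = 75.9
Primary income: -114.3 - 137.7 + 301.3 = 49.3
Secondary income: -149.5 - 183.1 + 130.0 = -202.6
Current account = 2812.4 + 75.9 + 49.3 + (-202.6) = 2735.0
(Excluded from the current account — financial account: new loans extended by domestic banks to foreign borrowers 442.4, domestic pension funds' purchases of foreign equities 240.4; capital account: capital transfers received from emigrants 56.0, sale of embassy land to a foreign government 25.3.)

2735.0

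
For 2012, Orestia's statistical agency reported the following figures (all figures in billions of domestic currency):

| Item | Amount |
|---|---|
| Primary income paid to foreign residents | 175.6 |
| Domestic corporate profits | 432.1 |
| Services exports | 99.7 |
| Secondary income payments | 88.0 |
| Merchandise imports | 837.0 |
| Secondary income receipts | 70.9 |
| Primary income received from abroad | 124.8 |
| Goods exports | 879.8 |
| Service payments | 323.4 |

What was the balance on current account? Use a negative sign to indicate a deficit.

Goods balance = 879.8 - 837.0 = 42.8
Services balance = 99.7 - 323.4 = -223.7
Trade balance (goods + services) = 42.8 + (-223.7) = -180.9
Net primary income = 124.8 - 175.6 = -50.8
Net secondary income = 70.9 - 88.0 = -17.1
Current account = -180.9 + (-50.8) + (-17.1) = -248.8

-248.8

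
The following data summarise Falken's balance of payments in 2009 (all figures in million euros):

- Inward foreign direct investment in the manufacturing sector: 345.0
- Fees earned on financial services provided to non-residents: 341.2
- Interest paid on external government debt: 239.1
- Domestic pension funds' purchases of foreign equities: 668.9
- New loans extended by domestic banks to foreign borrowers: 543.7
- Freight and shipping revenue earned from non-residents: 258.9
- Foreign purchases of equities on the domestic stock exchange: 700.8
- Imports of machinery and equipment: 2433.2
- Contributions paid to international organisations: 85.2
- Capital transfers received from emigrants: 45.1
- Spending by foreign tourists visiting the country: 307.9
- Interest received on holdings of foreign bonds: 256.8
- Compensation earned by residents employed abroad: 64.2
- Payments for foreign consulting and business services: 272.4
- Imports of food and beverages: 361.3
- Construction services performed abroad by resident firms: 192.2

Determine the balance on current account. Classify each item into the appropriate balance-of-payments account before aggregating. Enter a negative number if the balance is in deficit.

-1970.0

Goods: -361.3 - 2433.2 = -2794.5
Services: 192.2 + 307.9 + 341.2 + 258.9 - 272.4 = 827.8
Primary income: -239.1 + 64.2 + 256.8 = 81.9
Secondary income: -85.2
Current account = (-2794.5) + 827.8 + 81.9 + (-85.2) = -1970.0
(Excluded from the current account — financial account: inward foreign direct investment in the manufacturing sector 345.0, domestic pension funds' purchases of foreign equities 668.9, new loans extended by domestic banks to foreign borrowers 543.7, foreign purchases of equities on the domestic stock exchange 700.8; capital account: capital transfers received from emigrants 45.1.)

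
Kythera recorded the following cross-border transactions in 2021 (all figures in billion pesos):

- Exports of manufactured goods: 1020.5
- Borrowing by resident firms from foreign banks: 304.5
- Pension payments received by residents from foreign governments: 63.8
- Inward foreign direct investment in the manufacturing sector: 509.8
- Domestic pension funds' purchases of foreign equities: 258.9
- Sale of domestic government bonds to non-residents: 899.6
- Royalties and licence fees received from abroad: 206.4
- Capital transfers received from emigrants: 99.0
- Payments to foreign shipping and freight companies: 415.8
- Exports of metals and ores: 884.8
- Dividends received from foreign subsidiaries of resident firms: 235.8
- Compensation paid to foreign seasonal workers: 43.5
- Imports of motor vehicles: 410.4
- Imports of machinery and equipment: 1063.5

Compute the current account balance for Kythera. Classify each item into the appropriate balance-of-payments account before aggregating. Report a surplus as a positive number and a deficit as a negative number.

478.1

Goods: 884.8 - 1063.5 - 410.4 + 1020.5 = 431.4
Services: 206.4 - 415.8 = -209.4
Primary income: 235.8 - 43.5 = 192.3
Secondary income: 63.8
Current account = 431.4 + (-209.4) + 192.3 + 63.8 = 478.1
(Excluded from the current account — financial account: borrowing by resident firms from foreign banks 304.5, inward foreign direct investment in the manufacturing sector 509.8, domestic pension funds' purchases of foreign equities 258.9, sale of domestic government bonds to non-residents 899.6; capital account: capital transfers received from emigrants 99.0.)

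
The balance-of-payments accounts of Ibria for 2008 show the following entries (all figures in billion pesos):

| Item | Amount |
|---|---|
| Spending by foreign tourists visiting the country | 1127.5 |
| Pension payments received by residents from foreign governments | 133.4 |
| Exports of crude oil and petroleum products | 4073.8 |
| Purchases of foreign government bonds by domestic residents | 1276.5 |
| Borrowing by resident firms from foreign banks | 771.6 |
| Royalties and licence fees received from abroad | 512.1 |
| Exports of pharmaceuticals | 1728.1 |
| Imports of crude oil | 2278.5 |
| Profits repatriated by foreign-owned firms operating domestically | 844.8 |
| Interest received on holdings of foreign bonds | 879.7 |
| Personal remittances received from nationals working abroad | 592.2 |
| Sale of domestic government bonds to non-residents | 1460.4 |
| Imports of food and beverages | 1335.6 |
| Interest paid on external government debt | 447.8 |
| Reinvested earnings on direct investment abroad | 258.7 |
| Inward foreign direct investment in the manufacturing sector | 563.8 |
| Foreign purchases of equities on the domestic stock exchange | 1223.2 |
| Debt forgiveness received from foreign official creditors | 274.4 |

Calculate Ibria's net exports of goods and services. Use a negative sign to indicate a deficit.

Goods: -2278.5 + 1728.1 - 1335.6 + 4073.8 = 2187.8
Services: 512.1 + 1127.5 = 1639.6
Trade balance = 2187.8 + 1639.6 = 3827.4
(Excluded from the trade balance — secondary income: pension payments received by residents from foreign governments 133.4, personal remittances received from nationals working abroad 592.2; financial account: purchases of foreign government bonds by domestic residents 1276.5, borrowing by resident firms from foreign banks 771.6, sale of domestic government bonds to non-residents 1460.4, inward foreign direct investment in the manufacturing sector 563.8, foreign purchases of equities on the domestic stock exchange 1223.2; primary income: profits repatriated by foreign-owned firms operating domestically 844.8, interest received on holdings of foreign bonds 879.7, interest paid on external government debt 447.8, reinvested earnings on direct investment abroad 258.7; capital account: debt forgiveness received from foreign official creditors 274.4.)

3827.4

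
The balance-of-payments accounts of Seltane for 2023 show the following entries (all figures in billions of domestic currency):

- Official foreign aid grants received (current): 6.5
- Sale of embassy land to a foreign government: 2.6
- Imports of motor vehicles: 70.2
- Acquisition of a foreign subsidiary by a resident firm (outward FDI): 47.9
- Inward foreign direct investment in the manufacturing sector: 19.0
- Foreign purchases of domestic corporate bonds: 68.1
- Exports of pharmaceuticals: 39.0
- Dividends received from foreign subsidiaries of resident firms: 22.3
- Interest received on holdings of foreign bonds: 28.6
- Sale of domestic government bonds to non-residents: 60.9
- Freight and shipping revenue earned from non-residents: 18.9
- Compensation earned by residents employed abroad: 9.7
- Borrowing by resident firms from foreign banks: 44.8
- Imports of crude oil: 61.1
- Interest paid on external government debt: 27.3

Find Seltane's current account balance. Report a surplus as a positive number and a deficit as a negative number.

Goods: -61.1 - 70.2 + 39.0 = -92.3
Services: 18.9
Primary income: 28.6 + 22.3 + 9.7 - 27.3 = 33.3
Secondary income: 6.5
Current account = (-92.3) + 18.9 + 33.3 + 6.5 = -33.6
(Excluded from the current account — capital account: sale of embassy land to a foreign government 2.6; financial account: acquisition of a foreign subsidiary by a resident firm (outward FDI) 47.9, inward foreign direct investment in the manufacturing sector 19.0, foreign purchases of domestic corporate bonds 68.1, sale of domestic government bonds to non-residents 60.9, borrowing by resident firms from foreign banks 44.8.)

-33.6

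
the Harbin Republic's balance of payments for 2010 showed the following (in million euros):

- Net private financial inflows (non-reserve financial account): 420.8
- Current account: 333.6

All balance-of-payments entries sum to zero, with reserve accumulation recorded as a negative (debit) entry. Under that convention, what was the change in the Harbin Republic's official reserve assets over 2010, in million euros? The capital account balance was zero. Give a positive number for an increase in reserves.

754.4

Official reserve transactions balance = -(333.6 + 420.8) = -754.4
An accumulation of reserves is recorded as a debit (negative entry), so the change in the stock of reserves is the negative of that balance.
Change in official reserves = -(-754.4) = 754.4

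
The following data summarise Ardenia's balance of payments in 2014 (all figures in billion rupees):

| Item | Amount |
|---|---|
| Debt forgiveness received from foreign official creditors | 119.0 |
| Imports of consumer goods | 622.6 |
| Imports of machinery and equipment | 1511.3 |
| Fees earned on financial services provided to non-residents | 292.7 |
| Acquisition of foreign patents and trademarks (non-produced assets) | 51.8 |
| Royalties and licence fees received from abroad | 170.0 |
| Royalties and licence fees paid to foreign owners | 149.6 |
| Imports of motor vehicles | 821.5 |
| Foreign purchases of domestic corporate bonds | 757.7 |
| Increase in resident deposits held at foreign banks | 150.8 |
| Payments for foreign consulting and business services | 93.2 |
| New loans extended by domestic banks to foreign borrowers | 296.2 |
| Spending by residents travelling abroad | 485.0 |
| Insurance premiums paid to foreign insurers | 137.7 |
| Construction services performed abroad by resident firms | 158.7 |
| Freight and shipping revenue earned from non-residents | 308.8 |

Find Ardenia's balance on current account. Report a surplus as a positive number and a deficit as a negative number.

-2890.7

Goods: -622.6 - 821.5 - 1511.3 = -2955.4
Services: -485.0 + 292.7 - 137.7 - 149.6 + 308.8 + 170.0 + 158.7 - 93.2 = 64.7
Current account = (-2955.4) + 64.7 = -2890.7
(Excluded from the current account — capital account: debt forgiveness received from foreign official creditors 119.0, acquisition of foreign patents and trademarks (non-produced assets) 51.8; financial account: foreign purchases of domestic corporate bonds 757.7, increase in resident deposits held at foreign banks 150.8, new loans extended by domestic banks to foreign borrowers 296.2.)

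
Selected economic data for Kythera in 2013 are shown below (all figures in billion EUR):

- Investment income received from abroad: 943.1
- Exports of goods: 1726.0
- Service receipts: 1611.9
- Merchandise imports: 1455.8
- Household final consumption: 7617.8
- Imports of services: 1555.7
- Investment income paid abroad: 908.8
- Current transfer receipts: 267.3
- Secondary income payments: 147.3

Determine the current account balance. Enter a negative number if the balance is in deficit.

Goods balance = 1726.0 - 1455.8 = 270.2
Services balance = 1611.9 - 1555.7 = 56.2
Trade balance (goods + services) = 270.2 + 56.2 = 326.4
Net primary income = 943.1 - 908.8 = 34.3
Net secondary income = 267.3 - 147.3 = 120.0
Current account = 326.4 + 34.3 + 120.0 = 480.7

480.7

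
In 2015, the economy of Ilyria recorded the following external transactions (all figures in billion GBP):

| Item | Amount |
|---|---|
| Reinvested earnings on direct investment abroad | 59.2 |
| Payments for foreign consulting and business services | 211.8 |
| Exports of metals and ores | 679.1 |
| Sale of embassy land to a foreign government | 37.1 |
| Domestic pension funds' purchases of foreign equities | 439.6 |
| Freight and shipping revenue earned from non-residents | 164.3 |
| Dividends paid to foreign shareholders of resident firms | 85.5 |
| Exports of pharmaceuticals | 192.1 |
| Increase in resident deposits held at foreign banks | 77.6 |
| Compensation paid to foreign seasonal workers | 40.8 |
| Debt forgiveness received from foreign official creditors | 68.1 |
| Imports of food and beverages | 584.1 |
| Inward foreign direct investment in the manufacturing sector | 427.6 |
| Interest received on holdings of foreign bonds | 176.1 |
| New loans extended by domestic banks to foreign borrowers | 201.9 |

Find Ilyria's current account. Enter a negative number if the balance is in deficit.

Goods: -584.1 + 192.1 + 679.1 = 287.1
Services: -211.8 + 164.3 = -47.5
Primary income: 176.1 - 40.8 + 59.2 - 85.5 = 109.0
Current account = 287.1 + (-47.5) + 109.0 = 348.6
(Excluded from the current account — capital account: sale of embassy land to a foreign government 37.1, debt forgiveness received from foreign official creditors 68.1; financial account: domestic pension funds' purchases of foreign equities 439.6, increase in resident deposits held at foreign banks 77.6, inward foreign direct investment in the manufacturing sector 427.6, new loans extended by domestic banks to foreign borrowers 201.9.)

348.6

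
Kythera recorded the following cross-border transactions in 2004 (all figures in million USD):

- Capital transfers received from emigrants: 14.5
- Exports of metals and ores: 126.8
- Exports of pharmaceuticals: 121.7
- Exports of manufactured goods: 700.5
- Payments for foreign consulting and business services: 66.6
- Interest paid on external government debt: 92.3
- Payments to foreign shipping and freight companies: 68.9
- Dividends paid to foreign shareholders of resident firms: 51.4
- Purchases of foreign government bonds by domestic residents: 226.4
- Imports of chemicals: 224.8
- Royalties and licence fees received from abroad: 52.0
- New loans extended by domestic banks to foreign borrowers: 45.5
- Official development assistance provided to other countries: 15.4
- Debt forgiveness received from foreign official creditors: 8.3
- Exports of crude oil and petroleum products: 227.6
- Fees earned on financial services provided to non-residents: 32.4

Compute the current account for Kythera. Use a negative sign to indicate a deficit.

Goods: 700.5 + 126.8 + 121.7 + 227.6 - 224.8 = 951.8
Services: 32.4 - 68.9 - 66.6 + 52.0 = -51.1
Primary income: -92.3 - 51.4 = -143.7
Secondary income: -15.4
Current account = 951.8 + (-51.1) + (-143.7) + (-15.4) = 741.6
(Excluded from the current account — capital account: capital transfers received from emigrants 14.5, debt forgiveness received from foreign official creditors 8.3; financial account: purchases of foreign government bonds by domestic residents 226.4, new loans extended by domestic banks to foreign borrowers 45.5.)

741.6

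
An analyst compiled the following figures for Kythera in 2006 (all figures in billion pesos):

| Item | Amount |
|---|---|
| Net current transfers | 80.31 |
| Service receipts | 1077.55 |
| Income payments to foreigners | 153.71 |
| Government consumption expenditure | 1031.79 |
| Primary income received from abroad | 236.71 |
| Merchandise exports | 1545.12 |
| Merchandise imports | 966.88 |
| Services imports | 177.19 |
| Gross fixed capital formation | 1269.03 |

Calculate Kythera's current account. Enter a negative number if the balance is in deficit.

Goods balance = 1545.12 - 966.88 = 578.24
Services balance = 1077.55 - 177.19 = 900.36
Trade balance (goods + services) = 578.24 + 900.36 = 1478.60
Net primary income = 236.71 - 153.71 = 83.00
Net secondary income = 80.31
Current account = 1478.60 + 83.00 + 80.31 = 1641.91

1641.91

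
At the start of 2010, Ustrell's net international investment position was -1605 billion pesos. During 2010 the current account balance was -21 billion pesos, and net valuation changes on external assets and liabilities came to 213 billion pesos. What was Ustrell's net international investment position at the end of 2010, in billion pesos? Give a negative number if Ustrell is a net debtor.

Change in NIIP = current account + net valuation change = -21 + 213 = 192
End-of-year NIIP = -1605 + 192 = -1413

-1413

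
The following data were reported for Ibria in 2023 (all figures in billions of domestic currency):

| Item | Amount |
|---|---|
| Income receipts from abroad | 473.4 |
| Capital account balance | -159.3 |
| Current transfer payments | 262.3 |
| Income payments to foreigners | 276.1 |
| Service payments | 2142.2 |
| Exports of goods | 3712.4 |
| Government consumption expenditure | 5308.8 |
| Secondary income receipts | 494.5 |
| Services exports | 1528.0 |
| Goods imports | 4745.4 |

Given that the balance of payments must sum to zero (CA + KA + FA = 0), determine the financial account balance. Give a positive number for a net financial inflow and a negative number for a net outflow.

1377.0

Goods balance = 3712.4 - 4745.4 = -1033.0
Services balance = 1528.0 - 2142.2 = -614.2
Trade balance (goods + services) = -1033.0 + (-614.2) = -1647.2
Net primary income = 473.4 - 276.1 = 197.3
Net secondary income = 494.5 - 262.3 = 232.2
Current account = -1647.2 + 197.3 + 232.2 = -1217.7
Financial account = -(-1217.7 + (-159.3)) = 1377.0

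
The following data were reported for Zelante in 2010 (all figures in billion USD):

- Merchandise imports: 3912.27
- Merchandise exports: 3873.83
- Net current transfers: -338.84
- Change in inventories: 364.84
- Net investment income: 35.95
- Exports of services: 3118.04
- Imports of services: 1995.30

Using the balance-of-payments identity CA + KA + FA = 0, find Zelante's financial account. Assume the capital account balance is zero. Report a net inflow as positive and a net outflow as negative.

-781.41

Goods balance = 3873.83 - 3912.27 = -38.44
Services balance = 3118.04 - 1995.30 = 1122.74
Trade balance (goods + services) = -38.44 + 1122.74 = 1084.30
Net primary income = 35.95
Net secondary income = -338.84
Current account = 1084.30 + 35.95 + (-338.84) = 781.41
Financial account = -(781.41) = -781.41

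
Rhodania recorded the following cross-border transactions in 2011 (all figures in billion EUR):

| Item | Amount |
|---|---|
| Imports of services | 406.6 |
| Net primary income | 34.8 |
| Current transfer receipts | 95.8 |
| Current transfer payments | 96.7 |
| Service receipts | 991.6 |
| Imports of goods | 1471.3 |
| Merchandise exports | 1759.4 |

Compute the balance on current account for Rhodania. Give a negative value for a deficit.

907.0

Goods balance = 1759.4 - 1471.3 = 288.1
Services balance = 991.6 - 406.6 = 585.0
Trade balance (goods + services) = 288.1 + 585.0 = 873.1
Net primary income = 34.8
Net secondary income = 95.8 - 96.7 = -0.9
Current account = 873.1 + 34.8 + (-0.9) = 907.0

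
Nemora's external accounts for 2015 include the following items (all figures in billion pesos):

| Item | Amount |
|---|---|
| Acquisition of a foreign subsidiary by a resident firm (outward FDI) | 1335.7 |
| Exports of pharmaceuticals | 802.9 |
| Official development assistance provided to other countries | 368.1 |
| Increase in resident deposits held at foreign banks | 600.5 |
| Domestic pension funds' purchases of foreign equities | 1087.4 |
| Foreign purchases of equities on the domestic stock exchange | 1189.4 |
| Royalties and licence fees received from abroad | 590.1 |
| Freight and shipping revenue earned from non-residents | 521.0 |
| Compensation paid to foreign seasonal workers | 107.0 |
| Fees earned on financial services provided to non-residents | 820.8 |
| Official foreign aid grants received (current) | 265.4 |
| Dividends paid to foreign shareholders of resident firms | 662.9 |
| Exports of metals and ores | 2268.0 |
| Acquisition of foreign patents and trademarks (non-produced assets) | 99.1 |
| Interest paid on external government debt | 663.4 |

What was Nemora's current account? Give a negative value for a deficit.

3466.8

Goods: 2268.0 + 802.9 = 3070.9
Services: 820.8 + 590.1 + 521.0 = 1931.9
Primary income: -663.4 - 107.0 - 662.9 = -1433.3
Secondary income: 265.4 - 368.1 = -102.7
Current account = 3070.9 + 1931.9 + (-1433.3) + (-102.7) = 3466.8
(Excluded from the current account — financial account: acquisition of a foreign subsidiary by a resident firm (outward FDI) 1335.7, increase in resident deposits held at foreign banks 600.5, domestic pension funds' purchases of foreign equities 1087.4, foreign purchases of equities on the domestic stock exchange 1189.4; capital account: acquisition of foreign patents and trademarks (non-produced assets) 99.1.)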